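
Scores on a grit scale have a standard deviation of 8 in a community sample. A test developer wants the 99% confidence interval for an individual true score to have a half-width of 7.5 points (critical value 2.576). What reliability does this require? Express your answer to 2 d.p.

SEM needed = half-width / z = 7.5/2.576 ≃ 2.911
Required reliability = 1 − (SEM/SD)² = 1 − 0.132 ≃ 0.868

0.87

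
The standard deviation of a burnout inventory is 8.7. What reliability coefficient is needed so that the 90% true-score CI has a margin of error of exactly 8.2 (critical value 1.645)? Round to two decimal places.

0.67

Required SEM = 8.2 / 1.645 ≈ 4.9848
Required reliability = 1 − (SEM/SD)² = 1 − 0.3283 ≈ 0.6717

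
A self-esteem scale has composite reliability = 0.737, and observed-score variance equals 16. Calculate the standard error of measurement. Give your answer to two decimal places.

σ = 16^(1/2) = 4.000
SEM = 4.000 × √(1 − 0.737) = 4.000 × √0.263 ≃ 4.000 × 0.513 ≃ 2.051

2.05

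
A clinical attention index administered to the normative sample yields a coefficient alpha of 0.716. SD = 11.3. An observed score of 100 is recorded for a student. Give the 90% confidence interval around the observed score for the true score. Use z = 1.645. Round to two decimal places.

[90.09, 109.91]

SEM = 11.300·√(1 − 0.716) ≈ 6.022
Half-width = 1.645·6.022 ≈ 9.906
CI = 100 ± 9.906 → [90.094, 109.906]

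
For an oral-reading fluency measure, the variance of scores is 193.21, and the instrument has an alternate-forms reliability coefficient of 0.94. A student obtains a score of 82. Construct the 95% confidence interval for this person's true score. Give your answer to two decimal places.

SD = √193.21 = 13.9000
SEM = 13.9000*√(1 − 0.9400) ≈ 3.4048
1.96 * SEM ≈ 6.6734
Interval: (75.3266, 88.6734)

[75.33, 88.67]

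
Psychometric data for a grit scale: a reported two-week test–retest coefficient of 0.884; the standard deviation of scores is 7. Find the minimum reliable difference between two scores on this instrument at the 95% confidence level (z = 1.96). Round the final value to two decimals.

SEM = 7.000 * √(1 − 0.884) = 7.000 * √0.116 ≈ 7.000 * 0.341 ≈ 2.384
SE_diff = SEM * √2 ≈ 2.384 * 1.414 ≈ 3.372
Minimum reliable difference = 1.96 * SE_diff ≈ 1.96 * 3.372 ≈ 6.608

6.61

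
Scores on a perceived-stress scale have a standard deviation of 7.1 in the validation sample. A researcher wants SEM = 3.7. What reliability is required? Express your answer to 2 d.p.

r = 1 − (SEM / SD)² = 1 − (3.7000 / 7.1)² ≈ 1 − 0.2716 ≈ 0.7284

0.73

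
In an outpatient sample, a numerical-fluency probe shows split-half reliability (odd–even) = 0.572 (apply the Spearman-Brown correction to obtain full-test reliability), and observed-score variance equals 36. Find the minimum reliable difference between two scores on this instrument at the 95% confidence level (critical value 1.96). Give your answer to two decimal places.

8.68

SD = √36 = 6.000
Full-length reliability (Spearman-Brown) = 2(0.572)/(1+0.572) ≈ 0.728
SEM = 6.000 · √(1 − 0.728) = 6.000 · √0.272 ≈ 6.000 · 0.522 ≈ 3.131
Standard error of the difference = 3.131·√2 ≈ 4.428
Minimum reliable difference = 1.96 · SE_diff ≈ 1.96 · 4.428 ≈ 8.678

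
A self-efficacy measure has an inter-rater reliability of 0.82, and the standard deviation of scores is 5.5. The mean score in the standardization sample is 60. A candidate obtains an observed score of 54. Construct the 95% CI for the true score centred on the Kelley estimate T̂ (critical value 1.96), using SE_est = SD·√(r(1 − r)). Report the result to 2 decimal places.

T̂ = 0.8200(54) + 0.1800(60) ≈ 55.0800
SE_est = 5.5000·√[r(1 − r)] ≈ 2.1130
95% CI: 55.0800 ± 4.1415 ≈ (50.9385, 59.2215)

[50.94, 59.22]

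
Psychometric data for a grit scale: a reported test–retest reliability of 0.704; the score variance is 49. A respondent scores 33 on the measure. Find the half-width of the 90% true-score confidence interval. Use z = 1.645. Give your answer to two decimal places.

6.26

SD = √49 ≈ 7.00000
SEM = 7.00000 * √(1 − 0.70400) = 7.00000 * √0.29600 ≈ 7.00000 * 0.54406 ≈ 3.80841
Half-width = 1.645*3.80841 ≈ 6.26484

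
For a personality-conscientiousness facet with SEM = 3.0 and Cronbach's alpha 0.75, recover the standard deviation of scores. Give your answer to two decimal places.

SD = 3.0 / √(1 − 0.75) ≈ 6.000

6.00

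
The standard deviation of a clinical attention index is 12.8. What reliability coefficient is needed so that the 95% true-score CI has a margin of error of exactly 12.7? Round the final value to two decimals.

0.74

Required SEM = 12.7 / 1.96 ≈ 6.480
r = 1 − (6.480/12.8)² ≈ 1 − 0.256 ≈ 0.744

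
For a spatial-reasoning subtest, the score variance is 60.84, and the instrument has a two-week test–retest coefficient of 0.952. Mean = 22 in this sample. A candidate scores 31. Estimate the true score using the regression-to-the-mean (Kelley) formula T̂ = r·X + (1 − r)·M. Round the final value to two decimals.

30.57

T̂ = 0.952(31) + 0.048(22) ≃ 30.568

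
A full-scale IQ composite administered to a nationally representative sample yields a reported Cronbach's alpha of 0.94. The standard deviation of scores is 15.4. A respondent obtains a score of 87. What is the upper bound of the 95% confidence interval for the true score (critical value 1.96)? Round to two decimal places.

94.39

The standard error of measurement is 15.40000·√(1 − 0.94000) ≃ 15.40000·0.24495 ≃ 3.77221.
Margin = 1.96 · 3.77221 ≃ 7.39354
Upper bound: 87 + 7.39354 = 94.39354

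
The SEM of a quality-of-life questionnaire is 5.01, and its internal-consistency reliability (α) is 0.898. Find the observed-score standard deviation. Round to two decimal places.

15.69

SD = 5.01 / √(1 − 0.898) ≈ 15.6869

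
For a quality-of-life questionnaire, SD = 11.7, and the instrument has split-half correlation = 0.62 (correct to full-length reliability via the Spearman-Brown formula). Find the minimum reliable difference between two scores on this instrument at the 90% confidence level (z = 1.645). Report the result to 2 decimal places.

Full-length reliability (Spearman-Brown) = 2(0.62)/(1+0.62) ≈ 0.7654
SEM = 11.7000 * √(1 − 0.7654) = 11.7000 * √0.2346 ≈ 11.7000 * 0.4843 ≈ 5.6666
SE_diff = √2 * SEM ≈ 8.0137
Minimum reliable difference = 1.645 * SE_diff ≈ 1.645 * 8.0137 ≈ 13.1826

13.18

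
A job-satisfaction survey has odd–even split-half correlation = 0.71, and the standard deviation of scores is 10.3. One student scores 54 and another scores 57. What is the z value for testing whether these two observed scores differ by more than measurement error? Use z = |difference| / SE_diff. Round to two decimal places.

0.50

Spearman-Brown: r = 2(0.71) / (1 + 0.71) = 1.42000 / 1.71000 ≃ 0.83041
SEM = 10.30000 · √(1 − 0.83041) = 10.30000 · √0.16959 ≃ 10.30000 · 0.41181 ≃ 4.24168
SE_diff = SEM · √2 ≃ 4.24168 · 1.41421 ≃ 5.99865
z = |54 − 57| / 5.99865 = 3 / 5.99865 ≃ 0.50011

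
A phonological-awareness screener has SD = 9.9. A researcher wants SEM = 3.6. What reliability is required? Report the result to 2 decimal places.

r = 1 − (3.600/9.9)² ≃ 1 − 0.132 ≃ 0.868

0.87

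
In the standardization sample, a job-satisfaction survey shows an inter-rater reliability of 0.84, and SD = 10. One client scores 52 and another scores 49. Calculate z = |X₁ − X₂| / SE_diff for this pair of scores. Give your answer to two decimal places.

0.53

SEM = 10.000×√(1 − 0.840) ≈ 4.000
SE_diff = SEM × √2 ≈ 4.000 × 1.414 ≈ 5.657
z = |52 − 49| / 5.657 = 3 / 5.657 ≈ 0.530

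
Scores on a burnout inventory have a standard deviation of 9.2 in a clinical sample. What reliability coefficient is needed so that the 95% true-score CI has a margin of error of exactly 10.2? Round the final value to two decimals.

SEM needed = half-width / z = 10.2/1.96 ≈ 5.204
r = 1 − (SEM / SD)² = 1 − (5.204 / 9.2)² ≈ 1 − 0.320 ≈ 0.680

0.68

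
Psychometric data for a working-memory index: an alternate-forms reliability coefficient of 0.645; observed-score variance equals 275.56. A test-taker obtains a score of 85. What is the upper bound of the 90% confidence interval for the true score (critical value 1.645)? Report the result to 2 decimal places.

SD = √275.56 ≃ 16.600
The standard error of measurement is 16.600*√(1 − 0.645) ≃ 16.600*0.596 ≃ 9.891.
Margin = 1.645 * 9.891 ≃ 16.270
Upper limit = 85 + 16.270 ≃ 101.270

101.27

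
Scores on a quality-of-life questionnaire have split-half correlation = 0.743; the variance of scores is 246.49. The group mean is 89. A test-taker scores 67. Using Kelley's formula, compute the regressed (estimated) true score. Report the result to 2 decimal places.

70.24

Full-length reliability (Spearman-Brown) = 2(0.743)/(1+0.743) ≃ 0.853
T̂ = 0.853(67) + 0.147(89) ≃ 70.244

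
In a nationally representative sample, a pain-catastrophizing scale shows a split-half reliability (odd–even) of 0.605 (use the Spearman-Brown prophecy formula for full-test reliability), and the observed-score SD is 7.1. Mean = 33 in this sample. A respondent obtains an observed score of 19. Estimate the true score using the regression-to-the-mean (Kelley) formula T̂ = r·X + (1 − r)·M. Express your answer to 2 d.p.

Spearman-Brown: r = 2(0.605) / (1 + 0.605) = 1.2100 / 1.6050 ≈ 0.7539
Estimated true score = 0.7539×19 + (1 − 0.7539)×33 ≈ 22.4455

22.45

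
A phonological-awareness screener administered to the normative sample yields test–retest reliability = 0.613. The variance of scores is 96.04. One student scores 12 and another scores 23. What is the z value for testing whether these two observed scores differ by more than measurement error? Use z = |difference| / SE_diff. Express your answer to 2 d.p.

1.28

SD = √96.04 = 9.8000
SEM = 9.8000 * √(1 − 0.6130) = 9.8000 * √0.3870 ≈ 9.8000 * 0.6221 ≈ 6.0965
SE_diff = √2 * SEM ≈ 8.6218
z = 11 / 8.6218 ≈ 1.2758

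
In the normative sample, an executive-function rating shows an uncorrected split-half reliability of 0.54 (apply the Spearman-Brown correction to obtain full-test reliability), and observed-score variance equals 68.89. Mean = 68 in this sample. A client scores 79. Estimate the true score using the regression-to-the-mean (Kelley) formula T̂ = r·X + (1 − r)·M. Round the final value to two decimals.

Spearman-Brown: r = 2(0.54) / (1 + 0.54) = 1.080 / 1.540 ≈ 0.701
Estimated true score = 0.701·79 + (1 − 0.701)·68 ≈ 75.714

75.71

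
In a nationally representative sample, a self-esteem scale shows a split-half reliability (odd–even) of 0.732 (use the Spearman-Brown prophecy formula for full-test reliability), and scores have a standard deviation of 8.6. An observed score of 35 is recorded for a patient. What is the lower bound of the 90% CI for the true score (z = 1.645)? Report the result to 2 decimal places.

Full-length reliability (Spearman-Brown) = 2(0.732)/(1+0.732) ≈ 0.845
SEM = 8.600×√(1 − 0.845) ≈ 3.383
Half-width = 1.645×3.383 ≈ 5.565
Lower limit = 35 − 5.565 ≈ 29.435

29.44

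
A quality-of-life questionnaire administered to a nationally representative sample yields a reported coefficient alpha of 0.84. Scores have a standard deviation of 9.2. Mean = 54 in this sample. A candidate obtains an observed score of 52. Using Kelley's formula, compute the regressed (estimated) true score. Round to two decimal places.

Estimated true score = 0.8400·52 + (1 − 0.8400)·54 ≈ 52.3200

52.32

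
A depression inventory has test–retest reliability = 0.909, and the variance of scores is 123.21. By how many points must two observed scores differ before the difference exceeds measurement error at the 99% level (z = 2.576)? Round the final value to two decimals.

SD = √123.21 = 11.10000
SEM = 11.10000*√(1 − 0.90900) ≈ 3.34845
Standard error of the difference = 3.34845·√2 ≈ 4.73542
Smallest detectable difference = 2.576*4.73542 ≈ 12.19845

12.20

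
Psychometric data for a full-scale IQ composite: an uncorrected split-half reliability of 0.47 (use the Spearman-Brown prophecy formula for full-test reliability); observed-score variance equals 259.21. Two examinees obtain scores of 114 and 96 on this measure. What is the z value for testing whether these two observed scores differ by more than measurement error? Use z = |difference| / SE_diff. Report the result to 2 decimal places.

1.32

SD = √259.21 = 16.1000
Full-length reliability (Spearman-Brown) = 2(0.47)/(1+0.47) ≃ 0.6395
The standard error of measurement is 16.1000·√(1 − 0.6395) ≃ 16.1000·0.6005 ≃ 9.6673.
SE_diff = SEM · √2 ≃ 9.6673 · 1.4142 ≃ 13.6716
z = |114 − 96| / 13.6716 = 18 / 13.6716 ≃ 1.3166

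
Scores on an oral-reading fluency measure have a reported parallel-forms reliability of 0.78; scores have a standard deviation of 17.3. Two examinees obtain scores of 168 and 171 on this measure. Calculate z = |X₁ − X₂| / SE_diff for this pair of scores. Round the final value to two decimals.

0.26

SEM = 17.3000·√(1 − 0.7800) ≈ 8.1144
SE_diff = SEM · √2 ≈ 8.1144 · 1.4142 ≈ 11.4755
z = |168 − 171| / 11.4755 = 3 / 11.4755 ≈ 0.2614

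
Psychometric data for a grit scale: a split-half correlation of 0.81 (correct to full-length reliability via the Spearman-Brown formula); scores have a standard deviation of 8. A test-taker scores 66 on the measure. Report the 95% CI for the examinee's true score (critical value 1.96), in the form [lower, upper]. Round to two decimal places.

Full-length reliability (Spearman-Brown) = 2(0.81)/(1+0.81) ≈ 0.8950
The standard error of measurement is 8.0000×√(1 − 0.8950) ≈ 8.0000×0.3240 ≈ 2.5920.
Margin = 1.96 × 2.5920 ≈ 5.0802
95% CI: 66 ± 5.0802 = [60.9198, 71.0802]

[60.92, 71.08]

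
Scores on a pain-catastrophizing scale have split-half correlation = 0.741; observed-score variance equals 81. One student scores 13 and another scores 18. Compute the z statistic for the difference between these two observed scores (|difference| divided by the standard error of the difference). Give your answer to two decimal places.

SD = √81 = 9.0000
r_full = 2·0.741 / (1 + 0.741) ≈ 0.8512
SEM = 9.0000×√(1 − 0.8512) ≈ 3.4713
Standard error of the difference = 3.4713·√2 ≈ 4.9092
z = |13 − 18| / 4.9092 = 5 / 4.9092 ≈ 1.0185

1.02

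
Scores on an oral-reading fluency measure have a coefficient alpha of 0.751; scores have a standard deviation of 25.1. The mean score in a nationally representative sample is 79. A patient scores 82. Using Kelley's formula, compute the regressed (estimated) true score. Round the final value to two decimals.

81.25

Estimated true score = 0.75100×82 + (1 − 0.75100)×79 ≈ 81.25300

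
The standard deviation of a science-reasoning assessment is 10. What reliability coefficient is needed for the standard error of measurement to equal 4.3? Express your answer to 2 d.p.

0.82

Required reliability = 1 − (SEM/SD)² = 1 − 0.1849 ≈ 0.8151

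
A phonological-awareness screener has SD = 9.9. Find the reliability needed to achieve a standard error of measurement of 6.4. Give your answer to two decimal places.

r = 1 − (SEM / SD)² = 1 − (6.4000 / 9.9)² ≃ 1 − 0.4179 ≃ 0.5821

0.58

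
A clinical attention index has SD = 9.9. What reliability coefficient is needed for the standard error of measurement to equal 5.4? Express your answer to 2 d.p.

0.70

r = 1 − (SEM / SD)² = 1 − (5.400 / 9.9)² ≈ 1 − 0.298 ≈ 0.702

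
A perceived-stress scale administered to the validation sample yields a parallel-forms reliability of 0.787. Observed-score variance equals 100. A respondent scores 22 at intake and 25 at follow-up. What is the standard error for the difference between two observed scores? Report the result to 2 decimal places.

σ = 100^(1/2) = 10.0000
SEM = 10.0000*√(1 − 0.7870) ≈ 4.6152
SE_diff = SEM * √2 ≈ 4.6152 * 1.4142 ≈ 6.5269

6.53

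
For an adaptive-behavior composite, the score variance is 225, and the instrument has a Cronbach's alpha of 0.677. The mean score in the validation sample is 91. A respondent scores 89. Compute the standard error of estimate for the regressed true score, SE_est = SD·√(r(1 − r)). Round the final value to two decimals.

σ = 225^(1/2) = 15.000
SE_est = 15.000·√[r(1 − r)] ≃ 7.014

7.01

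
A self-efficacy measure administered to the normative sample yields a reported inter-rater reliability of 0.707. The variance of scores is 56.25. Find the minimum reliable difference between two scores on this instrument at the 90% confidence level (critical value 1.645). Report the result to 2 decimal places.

SD = √56.25 = 7.5000
SEM = 7.5000 * √(1 − 0.7070) = 7.5000 * √0.2930 ≈ 7.5000 * 0.5413 ≈ 4.0597
SE_diff = SEM * √2 ≈ 4.0597 * 1.4142 ≈ 5.7413
Smallest detectable difference = 1.645*5.7413 ≈ 9.4444

9.44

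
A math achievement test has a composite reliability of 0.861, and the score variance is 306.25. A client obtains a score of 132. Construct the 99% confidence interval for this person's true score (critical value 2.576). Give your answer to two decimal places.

[115.19, 148.81]

SD = √306.25 = 17.500
SEM = 17.500 · √(1 − 0.861) = 17.500 · √0.139 ≈ 17.500 · 0.373 ≈ 6.524
2.576 · SEM ≈ 16.807
99% CI: 132 ± 16.807 = [115.193, 148.807]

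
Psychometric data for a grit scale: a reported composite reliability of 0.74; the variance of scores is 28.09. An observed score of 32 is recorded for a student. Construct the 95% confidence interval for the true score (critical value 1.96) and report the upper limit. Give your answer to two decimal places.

σ = 28.09^(1/2) = 5.300
SEM = 5.300×√(1 − 0.740) ≈ 2.702
Half-width = 1.96×2.702 ≈ 5.297
Upper bound: 32 + 5.297 = 37.297

37.30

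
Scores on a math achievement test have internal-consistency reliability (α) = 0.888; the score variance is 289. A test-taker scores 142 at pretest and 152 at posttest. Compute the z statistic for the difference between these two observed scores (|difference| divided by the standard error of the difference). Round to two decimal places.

SD = √289 ≈ 17.0000
SEM = 17.0000 * √(1 − 0.8880) = 17.0000 * √0.1120 ≈ 17.0000 * 0.3347 ≈ 5.6893
Standard error of the difference = 5.6893·√2 ≈ 8.0459
z = 10 / 8.0459 ≈ 1.2429

1.24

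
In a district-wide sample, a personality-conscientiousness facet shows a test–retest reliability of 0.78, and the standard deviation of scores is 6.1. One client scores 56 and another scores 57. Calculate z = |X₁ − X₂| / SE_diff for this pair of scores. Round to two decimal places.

0.25

SEM = 6.1000 × √(1 − 0.7800) = 6.1000 × √0.2200 ≃ 6.1000 × 0.4690 ≃ 2.8612
SE_diff = √2 × SEM ≃ 4.0463
z = |56 − 57| / 4.0463 = 1 / 4.0463 ≃ 0.2471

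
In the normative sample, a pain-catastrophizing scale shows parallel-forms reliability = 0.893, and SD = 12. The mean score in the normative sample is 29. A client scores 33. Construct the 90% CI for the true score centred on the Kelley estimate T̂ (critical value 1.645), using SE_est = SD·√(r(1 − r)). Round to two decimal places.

T̂ = 0.893(33) + 0.107(29) ≈ 32.572
SE_est = 12.000·√[r(1 − r)] ≈ 3.709
90% CI: 32.572 ± 6.102 ≈ (26.470, 38.674)

[26.47, 38.67]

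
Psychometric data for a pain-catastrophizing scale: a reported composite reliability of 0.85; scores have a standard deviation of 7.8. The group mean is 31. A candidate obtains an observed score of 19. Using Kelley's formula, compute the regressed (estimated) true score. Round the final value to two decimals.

T̂ = r·X + (1 − r)·M = 0.850*19 + 0.150*31 = 16.150 + 4.650 ≈ 20.800

20.80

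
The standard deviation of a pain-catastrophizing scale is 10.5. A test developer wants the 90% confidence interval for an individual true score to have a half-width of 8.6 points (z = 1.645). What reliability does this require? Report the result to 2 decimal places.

0.75

SEM needed = half-width / z = 8.6/1.645 ≈ 5.228
r = 1 − (SEM / SD)² = 1 − (5.228 / 10.5)² ≈ 1 − 0.248 ≈ 0.752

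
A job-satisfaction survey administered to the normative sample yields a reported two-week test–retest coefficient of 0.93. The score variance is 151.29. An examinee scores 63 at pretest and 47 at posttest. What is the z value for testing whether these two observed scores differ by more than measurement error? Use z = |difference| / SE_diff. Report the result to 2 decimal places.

SD = √151.29 = 12.300
SEM = 12.300×√(1 − 0.930) ≈ 3.254
Standard error of the difference = 3.254·√2 ≈ 4.602
z = |63 − 47| / 4.602 = 16 / 4.602 ≈ 3.477

3.48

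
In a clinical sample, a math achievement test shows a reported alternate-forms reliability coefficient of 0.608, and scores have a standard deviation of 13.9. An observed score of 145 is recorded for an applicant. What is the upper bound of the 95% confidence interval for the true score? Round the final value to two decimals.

SEM = 13.900 · √(1 − 0.608) = 13.900 · √0.392 ≈ 13.900 · 0.626 ≈ 8.703
Margin = 1.96 · 8.703 ≈ 17.057
Upper limit = 145 + 17.057 ≈ 162.057

162.06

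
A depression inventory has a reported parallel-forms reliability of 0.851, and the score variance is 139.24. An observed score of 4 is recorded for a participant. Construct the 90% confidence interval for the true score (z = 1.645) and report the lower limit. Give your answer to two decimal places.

-3.49

σ = 139.24^(1/2) = 11.800
SEM = 11.800 · √(1 − 0.851) = 11.800 · √0.149 ≈ 11.800 · 0.386 ≈ 4.555
Margin = 1.645 · 4.555 ≈ 7.493
Lower limit = 4 − 7.493 ≈ -3.493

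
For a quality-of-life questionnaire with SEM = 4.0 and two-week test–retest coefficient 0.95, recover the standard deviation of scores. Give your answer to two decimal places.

17.89

SD = 4.0 / √(1 − 0.95) ≈ 17.889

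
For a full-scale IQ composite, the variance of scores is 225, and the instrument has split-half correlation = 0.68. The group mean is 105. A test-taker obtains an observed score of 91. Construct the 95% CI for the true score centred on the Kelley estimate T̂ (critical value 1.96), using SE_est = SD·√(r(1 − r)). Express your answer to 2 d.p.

SD = √225 ≈ 15.000
Full-length reliability (Spearman-Brown) = 2(0.68)/(1+0.68) ≈ 0.810
Estimated true score = 0.810*91 + (1 − 0.810)*105 ≈ 93.667
SE_est = SD * √(r(1 − r)) = 15.000 * √0.154 ≈ 15.000 * 0.393 ≈ 5.890
95% CI: 93.667 ± 11.545 ≈ (82.122, 105.211)

[82.12, 105.21]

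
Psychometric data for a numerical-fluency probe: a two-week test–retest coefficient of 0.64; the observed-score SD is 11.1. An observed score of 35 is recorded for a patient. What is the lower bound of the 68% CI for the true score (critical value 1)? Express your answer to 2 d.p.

28.34

SEM = 11.10000 · √(1 − 0.64000) = 11.10000 · √0.36000 ≈ 11.10000 · 0.60000 ≈ 6.66000
1 · SEM ≈ 6.66000
Lower limit = 35 − 6.66000 ≈ 28.34000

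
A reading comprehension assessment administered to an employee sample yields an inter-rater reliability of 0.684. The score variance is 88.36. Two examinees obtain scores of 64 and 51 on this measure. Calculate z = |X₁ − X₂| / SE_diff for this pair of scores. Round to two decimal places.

1.74

SD = √88.36 ≈ 9.4000
SEM = 9.4000 × √(1 − 0.6840) = 9.4000 × √0.3160 ≈ 9.4000 × 0.5621 ≈ 5.2841
Standard error of the difference = 5.2841·√2 ≈ 7.4729
z = 13 / 7.4729 ≈ 1.7396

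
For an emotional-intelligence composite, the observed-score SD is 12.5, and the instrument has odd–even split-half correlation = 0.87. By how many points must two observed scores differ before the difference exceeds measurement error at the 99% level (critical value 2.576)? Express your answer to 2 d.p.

r_full = 2·0.87 / (1 + 0.87) ≃ 0.930
The standard error of measurement is 12.500·√(1 − 0.930) ≃ 12.500·0.264 ≃ 3.296.
SE_diff = √2 · SEM ≃ 4.661
Smallest detectable difference = 2.576·4.661 ≃ 12.007

12.01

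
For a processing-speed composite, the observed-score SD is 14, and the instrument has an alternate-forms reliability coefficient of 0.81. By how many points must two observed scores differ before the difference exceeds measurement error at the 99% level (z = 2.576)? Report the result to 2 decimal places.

22.23

SEM = 14.00000 × √(1 − 0.81000) = 14.00000 × √0.19000 ≃ 14.00000 × 0.43589 ≃ 6.10246
SE_diff = √2 × SEM ≃ 8.63018
Minimum reliable difference = 2.576 × SE_diff ≃ 2.576 × 8.63018 ≃ 22.23134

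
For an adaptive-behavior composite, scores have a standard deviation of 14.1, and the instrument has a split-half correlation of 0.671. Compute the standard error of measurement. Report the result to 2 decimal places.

6.26

Spearman-Brown: r = 2(0.671) / (1 + 0.671) = 1.3420 / 1.6710 ≃ 0.8031
SEM = 14.1000*√(1 − 0.8031) ≃ 6.2565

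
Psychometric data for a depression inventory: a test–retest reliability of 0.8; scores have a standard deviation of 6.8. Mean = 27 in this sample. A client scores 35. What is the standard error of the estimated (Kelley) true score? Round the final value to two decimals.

2.72

SE_est = 6.800×√(0.800×0.200) ≈ 2.720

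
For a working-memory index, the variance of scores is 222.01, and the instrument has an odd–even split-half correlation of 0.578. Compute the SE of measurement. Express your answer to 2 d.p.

7.71

σ = 222.01^(1/2) = 14.900
Full-length reliability (Spearman-Brown) = 2(0.578)/(1+0.578) ≈ 0.733
SEM = 14.900 × √(1 − 0.733) = 14.900 × √0.267 ≈ 14.900 × 0.517 ≈ 7.705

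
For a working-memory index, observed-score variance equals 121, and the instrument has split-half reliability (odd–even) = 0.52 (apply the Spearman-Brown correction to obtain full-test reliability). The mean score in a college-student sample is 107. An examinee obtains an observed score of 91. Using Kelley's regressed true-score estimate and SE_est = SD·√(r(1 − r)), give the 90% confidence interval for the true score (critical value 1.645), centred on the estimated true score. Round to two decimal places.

[87.64, 104.46]

SD = √121 = 11.0000
r_full = 2·0.52 / (1 + 0.52) ≈ 0.6842
Estimated true score = 0.6842*91 + (1 − 0.6842)*107 ≈ 96.0526
SE_est = SD * √(r(1 − r)) = 11.0000 * √0.2161 ≈ 11.0000 * 0.4648 ≈ 5.1131
CI = 96.0526 ± 1.645 * 5.1131 → [87.6415, 104.4637]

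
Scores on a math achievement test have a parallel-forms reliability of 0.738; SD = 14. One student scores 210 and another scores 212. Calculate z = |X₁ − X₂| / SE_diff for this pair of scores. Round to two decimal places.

SEM = 14.00000 × √(1 − 0.73800) = 14.00000 × √0.26200 ≈ 14.00000 × 0.51186 ≈ 7.16603
SE_diff = √2 × SEM ≈ 10.13430
z = 2 / 10.13430 ≈ 0.19735

0.20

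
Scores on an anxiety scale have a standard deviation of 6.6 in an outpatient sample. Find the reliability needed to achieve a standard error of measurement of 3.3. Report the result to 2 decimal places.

0.75

r = 1 − (3.300/6.6)² ≃ 1 − 0.250 ≃ 0.750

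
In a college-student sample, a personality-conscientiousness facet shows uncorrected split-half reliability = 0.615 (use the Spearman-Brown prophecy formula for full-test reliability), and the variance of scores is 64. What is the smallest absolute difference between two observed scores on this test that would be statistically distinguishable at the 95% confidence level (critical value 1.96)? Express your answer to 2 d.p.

SD = √64 = 8.0000
r_full = 2·0.615 / (1 + 0.615) ≃ 0.7616
SEM = 8.0000 * √(1 − 0.7616) = 8.0000 * √0.2384 ≃ 8.0000 * 0.4883 ≃ 3.9060
Standard error of the difference = 3.9060·√2 ≃ 5.5239
Smallest detectable difference = 1.96*5.5239 ≃ 10.8269

10.83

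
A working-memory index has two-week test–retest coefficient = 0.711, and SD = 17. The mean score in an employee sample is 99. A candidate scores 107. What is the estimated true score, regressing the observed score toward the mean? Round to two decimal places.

104.69

T̂ = 0.7110(107) + 0.2890(99) ≈ 104.6880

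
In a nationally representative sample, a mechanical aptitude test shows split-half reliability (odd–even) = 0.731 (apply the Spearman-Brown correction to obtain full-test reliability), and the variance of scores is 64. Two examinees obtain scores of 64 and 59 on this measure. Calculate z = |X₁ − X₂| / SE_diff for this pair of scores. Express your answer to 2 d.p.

1.12

σ = 64^(1/2) = 8.0000
Full-length reliability (Spearman-Brown) = 2(0.731)/(1+0.731) ≈ 0.8446
SEM = 8.0000*√(1 − 0.8446) ≈ 3.1537
Standard error of the difference = 3.1537·√2 ≈ 4.4600
z = 5 / 4.4600 ≈ 1.1211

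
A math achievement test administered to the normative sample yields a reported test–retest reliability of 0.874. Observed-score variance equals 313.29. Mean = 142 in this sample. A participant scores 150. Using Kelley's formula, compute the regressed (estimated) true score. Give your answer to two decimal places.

T̂ = r·X + (1 − r)·M = 0.874×150 + 0.126×142 = 131.100 + 17.892 ≈ 148.992

148.99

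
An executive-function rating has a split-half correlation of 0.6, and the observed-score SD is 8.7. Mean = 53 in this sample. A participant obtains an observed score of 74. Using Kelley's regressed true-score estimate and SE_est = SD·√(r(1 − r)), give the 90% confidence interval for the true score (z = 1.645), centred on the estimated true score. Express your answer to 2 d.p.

[62.55, 74.95]

Spearman-Brown: r = 2(0.6) / (1 + 0.6) = 1.2000 / 1.6000 ≈ 0.7500
T̂ = 0.7500(74) + 0.2500(53) ≈ 68.7500
SE_est = SD · √(r(1 − r)) = 8.7000 · √0.1875 ≈ 8.7000 · 0.4330 ≈ 3.7672
CI = 68.7500 ± 1.645 · 3.7672 → [62.5529, 74.9471]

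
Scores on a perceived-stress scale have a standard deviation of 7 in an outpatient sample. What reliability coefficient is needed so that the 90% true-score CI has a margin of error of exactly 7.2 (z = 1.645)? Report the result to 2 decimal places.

Required SEM = 7.2 / 1.645 ≃ 4.377
Required reliability = 1 − (SEM/SD)² = 1 − 0.391 ≃ 0.609

0.61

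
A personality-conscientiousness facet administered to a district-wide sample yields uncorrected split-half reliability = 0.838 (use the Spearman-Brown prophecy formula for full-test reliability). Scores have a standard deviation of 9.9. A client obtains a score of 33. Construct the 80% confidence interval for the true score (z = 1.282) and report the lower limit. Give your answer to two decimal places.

Spearman-Brown: r = 2(0.838) / (1 + 0.838) = 1.676 / 1.838 ≈ 0.912
SEM = 9.900×√(1 − 0.912) ≈ 2.939
Margin = 1.282 × 2.939 ≈ 3.768
Lower limit = 33 − 3.768 ≈ 29.232

29.23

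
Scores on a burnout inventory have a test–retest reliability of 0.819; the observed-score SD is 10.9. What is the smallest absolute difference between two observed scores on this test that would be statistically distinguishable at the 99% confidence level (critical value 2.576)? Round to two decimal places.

SEM = 10.90000·√(1 − 0.81900) ≃ 4.63731
SE_diff = √2 · SEM ≃ 6.55814
Smallest detectable difference = 2.576·6.55814 ≃ 16.89377

16.89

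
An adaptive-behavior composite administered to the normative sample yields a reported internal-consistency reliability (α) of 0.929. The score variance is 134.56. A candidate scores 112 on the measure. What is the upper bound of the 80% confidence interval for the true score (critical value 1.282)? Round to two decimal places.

SD = √134.56 ≃ 11.6000
SEM = 11.6000 * √(1 − 0.9290) = 11.6000 * √0.0710 ≃ 11.6000 * 0.2665 ≃ 3.0909
Margin = 1.282 * 3.0909 ≃ 3.9626
Upper bound: 112 + 3.9626 = 115.9626

115.96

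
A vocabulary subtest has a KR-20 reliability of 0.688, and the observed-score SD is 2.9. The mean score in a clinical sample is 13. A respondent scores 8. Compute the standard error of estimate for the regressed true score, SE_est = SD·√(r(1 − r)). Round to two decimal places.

SE_est = 2.900×√(0.688×0.312) ≃ 1.344

1.34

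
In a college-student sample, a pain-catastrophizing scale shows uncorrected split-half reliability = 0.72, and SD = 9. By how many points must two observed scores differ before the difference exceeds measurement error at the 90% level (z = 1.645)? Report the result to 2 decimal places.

Full-length reliability (Spearman-Brown) = 2(0.72)/(1+0.72) ≈ 0.8372
The standard error of measurement is 9.0000·√(1 − 0.8372) ≈ 9.0000·0.4035 ≈ 3.6313.
Standard error of the difference = 3.6313·√2 ≈ 5.1354
Minimum reliable difference = 1.645 · SE_diff ≈ 1.645 · 5.1354 ≈ 8.4477

8.45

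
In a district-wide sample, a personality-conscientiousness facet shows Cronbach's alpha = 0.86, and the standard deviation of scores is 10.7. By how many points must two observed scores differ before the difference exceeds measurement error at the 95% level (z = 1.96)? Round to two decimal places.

The standard error of measurement is 10.7000·√(1 − 0.8600) ≈ 10.7000·0.3742 ≈ 4.0036.
SE_diff = SEM · √2 ≈ 4.0036 · 1.4142 ≈ 5.6619
Smallest detectable difference = 1.96·5.6619 ≈ 11.0973

11.10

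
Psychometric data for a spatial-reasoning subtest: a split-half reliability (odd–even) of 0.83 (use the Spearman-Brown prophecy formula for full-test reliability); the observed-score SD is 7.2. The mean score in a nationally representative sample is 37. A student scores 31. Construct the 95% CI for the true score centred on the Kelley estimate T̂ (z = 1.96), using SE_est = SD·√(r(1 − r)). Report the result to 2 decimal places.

[27.46, 35.65]

Full-length reliability (Spearman-Brown) = 2(0.83)/(1+0.83) ≈ 0.9071
T̂ = 0.9071(31) + 0.0929(37) ≈ 31.5574
SE_est = SD · √(r(1 − r)) = 7.2000 · √0.0843 ≈ 7.2000 · 0.2903 ≈ 2.0901
95% CI: 31.5574 ± 4.0965 ≈ (27.4608, 35.6539)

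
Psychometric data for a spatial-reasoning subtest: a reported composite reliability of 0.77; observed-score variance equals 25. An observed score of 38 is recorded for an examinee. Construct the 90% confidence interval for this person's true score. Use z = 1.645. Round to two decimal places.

[34.06, 41.94]

σ = 25^(1/2) = 5.0000
SEM = 5.0000×√(1 − 0.7700) ≈ 2.3979
Margin = 1.645 × 2.3979 ≈ 3.9446
CI = 38 ± 3.9446 → [34.0554, 41.9446]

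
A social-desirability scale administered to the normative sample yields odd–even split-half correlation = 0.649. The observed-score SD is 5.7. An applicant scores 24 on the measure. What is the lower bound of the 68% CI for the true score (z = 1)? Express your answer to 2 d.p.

Full-length reliability (Spearman-Brown) = 2(0.649)/(1+0.649) ≈ 0.7871
SEM = 5.7000 × √(1 − 0.7871) = 5.7000 × √0.2129 ≈ 5.7000 × 0.4614 ≈ 2.6298
1 × SEM ≈ 2.6298
Lower limit = 24 − 2.6298 ≈ 21.3702

21.37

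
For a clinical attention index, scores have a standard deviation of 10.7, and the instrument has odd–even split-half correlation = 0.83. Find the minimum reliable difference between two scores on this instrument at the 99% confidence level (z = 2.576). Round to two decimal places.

11.88

Full-length reliability (Spearman-Brown) = 2(0.83)/(1+0.83) ≃ 0.907
The standard error of measurement is 10.700*√(1 − 0.907) ≃ 10.700*0.305 ≃ 3.261.
SE_diff = √2 * SEM ≃ 4.612
Smallest detectable difference = 2.576*4.612 ≃ 11.881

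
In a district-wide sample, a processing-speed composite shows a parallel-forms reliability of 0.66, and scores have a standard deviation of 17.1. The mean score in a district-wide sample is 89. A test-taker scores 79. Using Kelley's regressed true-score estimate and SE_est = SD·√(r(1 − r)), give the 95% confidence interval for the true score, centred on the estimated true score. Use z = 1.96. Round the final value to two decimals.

T̂ = r·X + (1 − r)·M = 0.660×79 + 0.340×89 = 52.140 + 30.260 ≈ 82.400
SE_est = 17.100×√(0.660×0.340) ≈ 8.100
95% CI: 82.400 ± 15.877 ≈ (66.523, 98.277)

[66.52, 98.28]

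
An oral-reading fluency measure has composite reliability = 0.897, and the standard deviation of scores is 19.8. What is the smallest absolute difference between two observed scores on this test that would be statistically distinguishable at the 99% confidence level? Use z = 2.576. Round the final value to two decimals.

23.15

SEM = 19.8000·√(1 − 0.8970) ≈ 6.3545
Standard error of the difference = 6.3545·√2 ≈ 8.9867
Minimum reliable difference = 2.576 · SE_diff ≈ 2.576 · 8.9867 ≈ 23.1497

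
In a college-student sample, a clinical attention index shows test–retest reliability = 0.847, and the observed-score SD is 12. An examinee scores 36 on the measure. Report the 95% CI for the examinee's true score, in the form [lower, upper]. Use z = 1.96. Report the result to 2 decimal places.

[26.80, 45.20]

SEM = 12.0000*√(1 − 0.8470) ≈ 4.6938
Half-width = 1.96*4.6938 ≈ 9.1999
Interval: (26.8001, 45.1999)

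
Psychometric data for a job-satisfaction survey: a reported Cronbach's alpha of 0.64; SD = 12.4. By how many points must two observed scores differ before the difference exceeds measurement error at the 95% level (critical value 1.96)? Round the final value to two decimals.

20.62

SEM = 12.4000 * √(1 − 0.6400) = 12.4000 * √0.3600 ≈ 12.4000 * 0.6000 ≈ 7.4400
SE_diff = SEM * √2 ≈ 7.4400 * 1.4142 ≈ 10.5217
Minimum reliable difference = 1.96 * SE_diff ≈ 1.96 * 10.5217 ≈ 20.6226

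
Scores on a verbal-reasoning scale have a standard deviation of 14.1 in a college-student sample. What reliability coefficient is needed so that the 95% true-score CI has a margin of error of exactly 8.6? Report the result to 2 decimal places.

Required SEM = 8.6 / 1.96 ≈ 4.388
r = 1 − (4.388/14.1)² ≈ 1 − 0.097 ≈ 0.903

0.90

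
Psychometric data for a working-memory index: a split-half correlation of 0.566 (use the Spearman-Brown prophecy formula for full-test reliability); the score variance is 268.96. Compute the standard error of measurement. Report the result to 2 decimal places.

SD = √268.96 = 16.400
Spearman-Brown: r = 2(0.566) / (1 + 0.566) = 1.132 / 1.566 ≈ 0.723
SEM = 16.400·√(1 − 0.723) ≈ 8.634

8.63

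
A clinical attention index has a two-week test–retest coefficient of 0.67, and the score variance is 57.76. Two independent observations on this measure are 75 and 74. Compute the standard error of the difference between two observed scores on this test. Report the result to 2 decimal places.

SD = √57.76 = 7.600
SEM = 7.600 · √(1 − 0.670) = 7.600 · √0.330 ≈ 7.600 · 0.574 ≈ 4.366
SE_diff = SEM · √2 ≈ 4.366 · 1.414 ≈ 6.174

6.17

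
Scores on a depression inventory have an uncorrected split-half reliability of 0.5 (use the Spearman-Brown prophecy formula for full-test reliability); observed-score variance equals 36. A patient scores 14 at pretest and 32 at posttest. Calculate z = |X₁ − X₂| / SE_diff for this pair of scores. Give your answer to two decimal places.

SD = √36 ≈ 6.000
Spearman-Brown: r = 2(0.5) / (1 + 0.5) = 1.000 / 1.500 ≈ 0.667
The standard error of measurement is 6.000*√(1 − 0.667) ≈ 6.000*0.577 ≈ 3.464.
SE_diff = SEM * √2 ≈ 3.464 * 1.414 ≈ 4.899
z = 18 / 4.899 ≈ 3.674

3.67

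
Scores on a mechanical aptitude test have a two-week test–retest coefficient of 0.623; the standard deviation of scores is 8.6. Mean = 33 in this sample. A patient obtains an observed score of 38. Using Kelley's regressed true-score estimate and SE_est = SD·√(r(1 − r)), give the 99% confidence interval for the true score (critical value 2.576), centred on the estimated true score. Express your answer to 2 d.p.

[25.38, 46.85]

Estimated true score = 0.6230*38 + (1 − 0.6230)*33 ≈ 36.1150
SE_est = SD * √(r(1 − r)) = 8.6000 * √0.2349 ≈ 8.6000 * 0.4846 ≈ 4.1679
CI = 36.1150 ± 2.576 * 4.1679 → [25.3786, 46.8514]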